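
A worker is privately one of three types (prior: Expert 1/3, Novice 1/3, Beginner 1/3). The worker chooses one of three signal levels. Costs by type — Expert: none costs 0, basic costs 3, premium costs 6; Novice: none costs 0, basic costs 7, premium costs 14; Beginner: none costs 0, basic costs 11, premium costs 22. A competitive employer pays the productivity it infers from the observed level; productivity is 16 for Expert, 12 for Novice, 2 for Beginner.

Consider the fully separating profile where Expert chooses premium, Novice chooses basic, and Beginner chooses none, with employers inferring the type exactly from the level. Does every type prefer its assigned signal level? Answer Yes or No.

Separating wages: premium → 16, basic → 12, none → 2.
Expert (assigned premium): none: 2 − 0 = 2; basic: 12 − 3 = 9; premium: 16 − 6 = 10. Expert stays.
Novice (assigned basic): none: 2 − 0 = 2; basic: 12 − 7 = 5; premium: 16 − 14 = 2. Novice stays.
Beginner (assigned none): none: 2 − 0 = 2; basic: 12 − 11 = 1; premium: 16 − 22 = -6. Beginner stays.
Every type prefers its assigned level; separation holds.

Yes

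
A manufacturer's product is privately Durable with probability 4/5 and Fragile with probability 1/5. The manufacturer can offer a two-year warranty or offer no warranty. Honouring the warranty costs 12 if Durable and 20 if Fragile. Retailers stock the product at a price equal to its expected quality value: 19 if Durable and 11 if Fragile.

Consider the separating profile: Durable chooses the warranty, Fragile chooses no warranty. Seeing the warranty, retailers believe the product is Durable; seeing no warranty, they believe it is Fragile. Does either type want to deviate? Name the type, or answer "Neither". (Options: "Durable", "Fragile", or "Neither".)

Durable

The warranty pays 19; no warranty pays 11.
Durable: assigned the warranty, nets 19 − 12 = 7; deviating to no warranty nets 11.
Fragile: assigned no warranty, nets 11; deviating to the warranty nets 19 − 20 = -1.
The Durable type gains 4 by deviating.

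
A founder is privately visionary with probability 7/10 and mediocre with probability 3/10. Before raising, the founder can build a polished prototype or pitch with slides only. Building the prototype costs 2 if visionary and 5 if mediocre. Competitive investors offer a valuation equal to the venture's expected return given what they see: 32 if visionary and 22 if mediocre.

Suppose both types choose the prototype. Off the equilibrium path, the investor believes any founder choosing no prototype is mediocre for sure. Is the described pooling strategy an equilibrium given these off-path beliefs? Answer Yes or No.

Yes

On path, the investor holds the prior and pays 7/10·32 + 3/10·22 = 29. Off path (no prototype), believing mediocre, it pays 22.
visionary: the prototype nets 29 − 2 = 27; no prototype nets 22. visionary stays.
mediocre: the prototype nets 29 − 5 = 24; no prototype nets 22. mediocre stays.
No type deviates, so pooling is sustained.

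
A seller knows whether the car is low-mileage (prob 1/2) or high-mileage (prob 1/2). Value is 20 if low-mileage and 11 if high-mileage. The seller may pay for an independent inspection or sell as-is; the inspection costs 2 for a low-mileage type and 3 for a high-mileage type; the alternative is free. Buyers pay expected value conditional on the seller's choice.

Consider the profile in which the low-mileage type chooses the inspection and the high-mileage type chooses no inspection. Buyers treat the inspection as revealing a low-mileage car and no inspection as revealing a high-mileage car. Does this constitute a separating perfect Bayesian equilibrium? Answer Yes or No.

No

Under these beliefs, the inspection earns price 20 and no inspection earns price 11.
low-mileage: the inspection nets 20 − 2 = 18; no inspection nets 11. low-mileage prefers the inspection.
high-mileage: the inspection nets 20 − 3 = 17; no inspection nets 11. high-mileage would deviate to the inspection.
high-mileage has a profitable deviation, so the profile is not an equilibrium.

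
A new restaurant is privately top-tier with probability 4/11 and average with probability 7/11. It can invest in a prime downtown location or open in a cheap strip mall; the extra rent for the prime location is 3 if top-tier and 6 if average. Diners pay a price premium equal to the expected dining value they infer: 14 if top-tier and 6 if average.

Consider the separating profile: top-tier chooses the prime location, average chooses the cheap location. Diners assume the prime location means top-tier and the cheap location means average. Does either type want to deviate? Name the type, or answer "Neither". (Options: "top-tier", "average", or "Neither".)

The prime location pays 14; the cheap location pays 6.
top-tier: assigned the prime location, nets 14 − 3 = 11; deviating to the cheap location nets 6.
average: assigned the cheap location, nets 6; deviating to the prime location nets 14 − 6 = 8.
The average type gains 2 by deviating.

average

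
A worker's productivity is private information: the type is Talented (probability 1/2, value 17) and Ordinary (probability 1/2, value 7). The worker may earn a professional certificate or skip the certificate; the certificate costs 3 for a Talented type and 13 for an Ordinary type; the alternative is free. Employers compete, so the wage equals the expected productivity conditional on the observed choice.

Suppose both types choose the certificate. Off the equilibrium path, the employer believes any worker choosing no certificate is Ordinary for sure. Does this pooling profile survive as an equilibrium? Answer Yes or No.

No

On path, the employer holds the prior and pays 1/2·17 + 1/2·7 = 12. Off path (no certificate), believing Ordinary, it pays 7.
Talented: the certificate nets 12 − 3 = 9; no certificate nets 7. Talented stays.
Ordinary: the certificate nets 12 − 13 = -1; no certificate nets 7. Ordinary would deviate.
A type deviates, so pooling fails.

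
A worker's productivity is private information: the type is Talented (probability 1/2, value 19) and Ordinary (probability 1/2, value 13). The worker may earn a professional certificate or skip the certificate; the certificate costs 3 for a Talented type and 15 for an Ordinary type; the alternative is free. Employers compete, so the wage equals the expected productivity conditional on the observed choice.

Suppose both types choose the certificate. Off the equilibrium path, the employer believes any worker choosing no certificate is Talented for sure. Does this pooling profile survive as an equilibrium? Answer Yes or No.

On path, the employer holds the prior and pays 1/2·19 + 1/2·13 = 16. Off path (no certificate), believing Talented, it pays 19.
Talented: the certificate nets 16 − 3 = 13; no certificate nets 19. Talented would deviate.
Ordinary: the certificate nets 16 − 15 = 1; no certificate nets 19. Ordinary would deviate.
A type deviates, so pooling fails.

No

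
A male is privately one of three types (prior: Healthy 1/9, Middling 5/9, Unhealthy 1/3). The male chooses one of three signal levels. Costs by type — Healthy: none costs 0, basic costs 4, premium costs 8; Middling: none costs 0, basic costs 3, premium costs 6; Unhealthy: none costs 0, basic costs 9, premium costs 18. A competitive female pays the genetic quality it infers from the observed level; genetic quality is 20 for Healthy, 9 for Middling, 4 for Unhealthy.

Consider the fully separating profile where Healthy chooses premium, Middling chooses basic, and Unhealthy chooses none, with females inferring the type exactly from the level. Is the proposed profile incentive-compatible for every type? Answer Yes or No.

No

Separating mating payoffs: premium → 20, basic → 9, none → 4.
Healthy (assigned premium): none: 4 − 0 = 4; basic: 9 − 4 = 5; premium: 20 − 8 = 12. Healthy stays.
Middling (assigned basic): none: 4 − 0 = 4; basic: 9 − 3 = 6; premium: 20 − 6 = 14. Middling prefers premium.
Unhealthy (assigned none): none: 4 − 0 = 4; basic: 9 − 9 = 0; premium: 20 − 18 = 2. Unhealthy stays.
At least one type deviates; the separating profile fails.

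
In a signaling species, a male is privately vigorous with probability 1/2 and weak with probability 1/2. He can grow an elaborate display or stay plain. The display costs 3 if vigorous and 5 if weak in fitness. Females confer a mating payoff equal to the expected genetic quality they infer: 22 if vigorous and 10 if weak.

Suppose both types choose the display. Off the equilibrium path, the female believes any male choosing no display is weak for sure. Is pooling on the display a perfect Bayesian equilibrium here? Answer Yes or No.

On path, the female holds the prior and pays 1/2·22 + 1/2·10 = 16. Off path (no display), believing weak, it pays 10.
vigorous: the display nets 16 − 3 = 13; no display nets 10. vigorous stays.
weak: the display nets 16 − 5 = 11; no display nets 10. weak stays.
No type deviates, so pooling is sustained.

Yes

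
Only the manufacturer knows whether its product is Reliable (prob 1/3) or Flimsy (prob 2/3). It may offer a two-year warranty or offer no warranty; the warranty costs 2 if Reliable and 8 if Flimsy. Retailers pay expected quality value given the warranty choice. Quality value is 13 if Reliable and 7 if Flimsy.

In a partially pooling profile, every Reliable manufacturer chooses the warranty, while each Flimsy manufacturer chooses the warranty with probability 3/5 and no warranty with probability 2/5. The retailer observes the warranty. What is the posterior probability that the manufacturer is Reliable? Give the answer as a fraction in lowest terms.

P(the warranty) = (1/3)·1 + (2/3)·(3/5) = 11/15.
By Bayes' rule, P(Reliable | the warranty) = (1/3) / (11/15) = 5/11.

5/11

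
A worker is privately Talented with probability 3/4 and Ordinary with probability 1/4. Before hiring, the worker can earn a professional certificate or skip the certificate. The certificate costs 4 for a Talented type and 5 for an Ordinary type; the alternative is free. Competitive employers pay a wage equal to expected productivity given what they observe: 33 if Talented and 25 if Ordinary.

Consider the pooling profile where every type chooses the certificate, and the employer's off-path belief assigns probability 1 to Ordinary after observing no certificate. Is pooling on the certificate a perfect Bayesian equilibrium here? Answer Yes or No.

On path, the employer holds the prior and pays 3/4·33 + 1/4·25 = 31. Off path (no certificate), believing Ordinary, it pays 25.
Talented: the certificate nets 31 − 4 = 27; no certificate nets 25. Talented stays.
Ordinary: the certificate nets 31 − 5 = 26; no certificate nets 25. Ordinary stays.
No type deviates, so pooling is sustained.

Yes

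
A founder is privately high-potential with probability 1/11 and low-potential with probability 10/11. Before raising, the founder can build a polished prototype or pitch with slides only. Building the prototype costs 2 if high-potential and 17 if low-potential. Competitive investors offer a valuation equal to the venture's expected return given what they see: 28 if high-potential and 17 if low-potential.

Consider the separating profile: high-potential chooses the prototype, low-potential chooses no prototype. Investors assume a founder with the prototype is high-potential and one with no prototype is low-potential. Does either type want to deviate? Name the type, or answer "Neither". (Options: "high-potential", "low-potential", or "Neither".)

Neither

The prototype pays 28; no prototype pays 17.
high-potential: assigned the prototype, nets 28 − 2 = 26; deviating to no prototype nets 17.
low-potential: assigned no prototype, nets 17; deviating to the prototype nets 28 − 17 = 11.
Both types strictly prefer their assigned action; no profitable deviation.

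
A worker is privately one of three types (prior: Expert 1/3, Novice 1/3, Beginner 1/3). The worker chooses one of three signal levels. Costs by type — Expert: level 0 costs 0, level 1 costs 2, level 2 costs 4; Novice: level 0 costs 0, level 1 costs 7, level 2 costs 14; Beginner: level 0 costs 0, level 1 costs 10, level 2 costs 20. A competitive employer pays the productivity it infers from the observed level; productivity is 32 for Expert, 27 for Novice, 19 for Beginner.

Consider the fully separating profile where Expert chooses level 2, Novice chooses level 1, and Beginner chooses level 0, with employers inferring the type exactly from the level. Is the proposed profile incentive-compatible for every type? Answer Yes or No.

Yes

Separating wages: level 2 → 32, level 1 → 27, level 0 → 19.
Expert (assigned level 2): level 0: 19 − 0 = 19; level 1: 27 − 2 = 25; level 2: 32 − 4 = 28. Expert stays.
Novice (assigned level 1): level 0: 19 − 0 = 19; level 1: 27 − 7 = 20; level 2: 32 − 14 = 18. Novice stays.
Beginner (assigned level 0): level 0: 19 − 0 = 19; level 1: 27 − 10 = 17; level 2: 32 − 20 = 12. Beginner stays.
Every type prefers its assigned level; separation holds.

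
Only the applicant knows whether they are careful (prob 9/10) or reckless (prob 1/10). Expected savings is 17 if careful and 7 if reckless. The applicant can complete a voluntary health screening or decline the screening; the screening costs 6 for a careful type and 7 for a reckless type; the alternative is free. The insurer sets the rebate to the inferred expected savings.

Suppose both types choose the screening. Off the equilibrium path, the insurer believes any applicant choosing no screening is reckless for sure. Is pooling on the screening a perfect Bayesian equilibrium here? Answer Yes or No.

On path, the insurer holds the prior and pays 9/10·17 + 1/10·7 = 16. Off path (no screening), believing reckless, it pays 7.
careful: the screening nets 16 − 6 = 10; no screening nets 7. careful stays.
reckless: the screening nets 16 − 7 = 9; no screening nets 7. reckless stays.
No type deviates, so pooling is sustained.

Yes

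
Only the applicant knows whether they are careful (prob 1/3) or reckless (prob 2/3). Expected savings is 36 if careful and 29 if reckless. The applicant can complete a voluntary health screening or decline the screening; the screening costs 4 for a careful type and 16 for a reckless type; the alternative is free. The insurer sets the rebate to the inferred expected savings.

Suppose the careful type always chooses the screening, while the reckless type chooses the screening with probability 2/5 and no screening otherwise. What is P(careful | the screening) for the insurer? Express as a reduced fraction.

P(the screening) = (1/3)·1 + (2/3)·(2/5) = 3/5.
By Bayes' rule, P(careful | the screening) = (1/3) / (3/5) = 5/9.

5/9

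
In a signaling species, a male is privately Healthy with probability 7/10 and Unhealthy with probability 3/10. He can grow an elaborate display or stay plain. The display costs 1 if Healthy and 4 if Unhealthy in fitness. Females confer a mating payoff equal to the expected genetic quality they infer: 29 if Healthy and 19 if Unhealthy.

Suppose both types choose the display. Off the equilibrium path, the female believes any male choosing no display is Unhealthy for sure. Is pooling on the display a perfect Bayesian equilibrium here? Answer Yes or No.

On path, the female holds the prior and pays 7/10·29 + 3/10·19 = 26. Off path (no display), believing Unhealthy, it pays 19.
Healthy: the display nets 26 − 1 = 25; no display nets 19. Healthy stays.
Unhealthy: the display nets 26 − 4 = 22; no display nets 19. Unhealthy stays.
No type deviates, so pooling is sustained.

Yes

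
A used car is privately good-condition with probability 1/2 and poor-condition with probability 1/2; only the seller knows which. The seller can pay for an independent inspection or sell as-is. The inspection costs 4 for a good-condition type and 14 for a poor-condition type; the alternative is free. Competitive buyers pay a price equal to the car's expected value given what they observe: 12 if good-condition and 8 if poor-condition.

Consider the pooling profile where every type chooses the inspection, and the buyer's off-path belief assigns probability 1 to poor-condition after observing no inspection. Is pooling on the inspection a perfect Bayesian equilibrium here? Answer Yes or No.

On path, the buyer holds the prior and pays 1/2·12 + 1/2·8 = 10. Off path (no inspection), believing poor-condition, it pays 8.
good-condition: the inspection nets 10 − 4 = 6; no inspection nets 8. good-condition would deviate.
poor-condition: the inspection nets 10 − 14 = -4; no inspection nets 8. poor-condition would deviate.
A type deviates, so pooling fails.

No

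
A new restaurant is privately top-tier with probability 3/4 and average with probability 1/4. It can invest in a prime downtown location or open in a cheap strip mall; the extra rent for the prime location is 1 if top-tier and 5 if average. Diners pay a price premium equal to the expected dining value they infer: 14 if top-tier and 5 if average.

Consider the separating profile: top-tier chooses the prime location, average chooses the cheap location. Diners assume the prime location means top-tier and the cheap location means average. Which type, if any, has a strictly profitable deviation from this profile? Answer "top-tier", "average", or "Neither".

average

The prime location pays 14; the cheap location pays 5.
top-tier: assigned the prime location, nets 14 − 1 = 13; deviating to the cheap location nets 5.
average: assigned the cheap location, nets 5; deviating to the prime location nets 14 − 5 = 9.
The average type gains 4 by deviating.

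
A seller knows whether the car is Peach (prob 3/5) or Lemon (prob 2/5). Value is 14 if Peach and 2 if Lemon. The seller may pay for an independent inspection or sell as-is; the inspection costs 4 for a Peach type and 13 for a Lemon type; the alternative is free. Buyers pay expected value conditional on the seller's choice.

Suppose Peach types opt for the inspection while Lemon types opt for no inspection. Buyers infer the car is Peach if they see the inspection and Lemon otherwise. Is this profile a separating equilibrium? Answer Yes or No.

Yes

Under these beliefs, the inspection earns price 14 and no inspection earns price 2.
Peach: the inspection nets 14 − 4 = 10; no inspection nets 2. Peach prefers the inspection.
Lemon: the inspection nets 14 − 13 = 1; no inspection nets 2. Lemon prefers no inspection.
Neither type deviates, so the separating profile is an equilibrium.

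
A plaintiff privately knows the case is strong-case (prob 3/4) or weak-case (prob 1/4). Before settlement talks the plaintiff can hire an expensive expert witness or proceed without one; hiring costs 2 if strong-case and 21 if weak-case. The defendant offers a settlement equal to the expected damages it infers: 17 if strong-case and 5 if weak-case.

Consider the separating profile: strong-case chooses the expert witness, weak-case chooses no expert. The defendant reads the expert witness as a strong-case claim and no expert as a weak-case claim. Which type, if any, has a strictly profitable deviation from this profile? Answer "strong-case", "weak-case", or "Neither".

The expert witness pays 17; no expert pays 5.
strong-case: assigned the expert witness, nets 17 − 2 = 15; deviating to no expert nets 5.
weak-case: assigned no expert, nets 5; deviating to the expert witness nets 17 − 21 = -4.
Both types strictly prefer their assigned action; no profitable deviation.

Neither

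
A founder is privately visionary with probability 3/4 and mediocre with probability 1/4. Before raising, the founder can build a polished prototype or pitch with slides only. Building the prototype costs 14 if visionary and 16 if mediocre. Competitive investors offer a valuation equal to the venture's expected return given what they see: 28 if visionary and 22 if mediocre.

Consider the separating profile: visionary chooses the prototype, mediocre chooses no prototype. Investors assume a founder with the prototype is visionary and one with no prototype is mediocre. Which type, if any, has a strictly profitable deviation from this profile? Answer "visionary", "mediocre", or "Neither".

The prototype pays 28; no prototype pays 22.
visionary: assigned the prototype, nets 28 − 14 = 14; deviating to no prototype nets 22.
mediocre: assigned no prototype, nets 22; deviating to the prototype nets 28 − 16 = 12.
The visionary type gains 8 by deviating.

visionary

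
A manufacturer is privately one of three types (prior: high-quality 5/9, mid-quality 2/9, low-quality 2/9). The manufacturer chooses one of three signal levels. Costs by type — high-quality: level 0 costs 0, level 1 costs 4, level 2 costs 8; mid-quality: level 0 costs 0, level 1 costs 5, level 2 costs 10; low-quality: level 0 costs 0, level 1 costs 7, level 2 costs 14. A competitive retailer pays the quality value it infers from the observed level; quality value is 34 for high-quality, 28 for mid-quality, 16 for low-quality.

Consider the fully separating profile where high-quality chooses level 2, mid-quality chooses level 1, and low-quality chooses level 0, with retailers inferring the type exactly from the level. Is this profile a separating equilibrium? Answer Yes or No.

No

Separating prices: level 2 → 34, level 1 → 28, level 0 → 16.
high-quality (assigned level 2): level 0: 16 − 0 = 16; level 1: 28 − 4 = 24; level 2: 34 − 8 = 26. high-quality stays.
mid-quality (assigned level 1): level 0: 16 − 0 = 16; level 1: 28 − 5 = 23; level 2: 34 − 10 = 24. mid-quality prefers level 2.
low-quality (assigned level 0): level 0: 16 − 0 = 16; level 1: 28 − 7 = 21; level 2: 34 − 14 = 20. low-quality prefers level 1.
At least one type deviates; the separating profile fails.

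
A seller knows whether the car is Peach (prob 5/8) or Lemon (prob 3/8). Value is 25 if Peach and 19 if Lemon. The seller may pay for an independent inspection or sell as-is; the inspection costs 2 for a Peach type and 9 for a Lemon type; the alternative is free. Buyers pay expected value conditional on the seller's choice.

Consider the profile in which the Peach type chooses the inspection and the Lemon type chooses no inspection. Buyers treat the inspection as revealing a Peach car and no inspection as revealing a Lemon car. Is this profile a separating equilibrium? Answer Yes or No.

Under these beliefs, the inspection earns price 25 and no inspection earns price 19.
Peach: the inspection nets 25 − 2 = 23; no inspection nets 19. Peach prefers the inspection.
Lemon: the inspection nets 25 − 9 = 16; no inspection nets 19. Lemon prefers no inspection.
Neither type deviates, so the separating profile is an equilibrium.

Yes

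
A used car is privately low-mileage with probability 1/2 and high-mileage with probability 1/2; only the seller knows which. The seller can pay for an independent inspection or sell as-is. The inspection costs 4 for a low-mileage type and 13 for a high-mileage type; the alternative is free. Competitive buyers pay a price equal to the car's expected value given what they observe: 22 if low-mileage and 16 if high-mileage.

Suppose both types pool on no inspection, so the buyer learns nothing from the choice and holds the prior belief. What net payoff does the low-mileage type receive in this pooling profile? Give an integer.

19

Pooled price = 1/2·22 + 1/2·16 = 19.
low-mileage pays no cost for no inspection, so net payoff = 19.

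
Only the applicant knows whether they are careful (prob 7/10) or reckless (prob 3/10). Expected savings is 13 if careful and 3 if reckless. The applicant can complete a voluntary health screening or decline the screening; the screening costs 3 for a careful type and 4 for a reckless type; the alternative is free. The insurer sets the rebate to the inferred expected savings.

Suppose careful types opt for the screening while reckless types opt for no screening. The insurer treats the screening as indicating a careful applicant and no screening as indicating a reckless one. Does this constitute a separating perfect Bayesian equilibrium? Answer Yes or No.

Under these beliefs, the screening earns rebate 13 and no screening earns rebate 3.
careful: the screening nets 13 − 3 = 10; no screening nets 3. careful prefers the screening.
reckless: the screening nets 13 − 4 = 9; no screening nets 3. reckless would deviate to the screening.
reckless has a profitable deviation, so the profile is not an equilibrium.

No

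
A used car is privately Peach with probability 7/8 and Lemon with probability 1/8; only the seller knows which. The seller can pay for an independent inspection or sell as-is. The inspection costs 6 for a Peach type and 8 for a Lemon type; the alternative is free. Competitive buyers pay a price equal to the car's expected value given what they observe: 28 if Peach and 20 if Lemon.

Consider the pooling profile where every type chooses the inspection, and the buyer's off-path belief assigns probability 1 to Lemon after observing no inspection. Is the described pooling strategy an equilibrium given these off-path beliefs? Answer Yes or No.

On path, the buyer holds the prior and pays 7/8·28 + 1/8·20 = 27. Off path (no inspection), believing Lemon, it pays 20.
Peach: the inspection nets 27 − 6 = 21; no inspection nets 20. Peach stays.
Lemon: the inspection nets 27 − 8 = 19; no inspection nets 20. Lemon would deviate.
A type deviates, so pooling fails.

No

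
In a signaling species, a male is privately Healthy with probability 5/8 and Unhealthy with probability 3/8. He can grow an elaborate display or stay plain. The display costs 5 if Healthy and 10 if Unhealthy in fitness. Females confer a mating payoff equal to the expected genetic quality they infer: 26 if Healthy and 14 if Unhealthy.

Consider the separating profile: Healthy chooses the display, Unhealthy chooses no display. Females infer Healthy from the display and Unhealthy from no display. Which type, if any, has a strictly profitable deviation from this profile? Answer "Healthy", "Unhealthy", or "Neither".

The display pays 26; no display pays 14.
Healthy: assigned the display, nets 26 − 5 = 21; deviating to no display nets 14.
Unhealthy: assigned no display, nets 14; deviating to the display nets 26 − 10 = 16.
The Unhealthy type gains 2 by deviating.

Unhealthy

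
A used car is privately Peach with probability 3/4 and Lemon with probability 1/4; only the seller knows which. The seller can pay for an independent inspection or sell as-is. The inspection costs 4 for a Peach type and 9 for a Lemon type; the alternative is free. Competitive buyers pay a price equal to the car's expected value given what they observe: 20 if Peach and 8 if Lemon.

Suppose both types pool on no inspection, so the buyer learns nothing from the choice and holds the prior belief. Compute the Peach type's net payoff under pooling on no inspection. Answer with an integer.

Pooled price = 3/4·20 + 1/4·8 = 17.
Peach pays no cost for no inspection, so net payoff = 17.

17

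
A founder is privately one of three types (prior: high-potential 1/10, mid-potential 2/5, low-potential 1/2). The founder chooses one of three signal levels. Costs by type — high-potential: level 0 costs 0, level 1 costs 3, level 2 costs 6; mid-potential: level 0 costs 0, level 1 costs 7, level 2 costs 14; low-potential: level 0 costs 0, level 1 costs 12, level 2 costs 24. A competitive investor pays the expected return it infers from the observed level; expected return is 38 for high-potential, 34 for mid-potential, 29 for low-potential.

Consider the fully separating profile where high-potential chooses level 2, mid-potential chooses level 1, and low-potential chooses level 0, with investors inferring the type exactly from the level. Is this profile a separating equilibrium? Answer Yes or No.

No

Separating valuations: level 2 → 38, level 1 → 34, level 0 → 29.
high-potential (assigned level 2): level 0: 29 − 0 = 29; level 1: 34 − 3 = 31; level 2: 38 − 6 = 32. high-potential stays.
mid-potential (assigned level 1): level 0: 29 − 0 = 29; level 1: 34 − 7 = 27; level 2: 38 − 14 = 24. mid-potential prefers level 0.
low-potential (assigned level 0): level 0: 29 − 0 = 29; level 1: 34 − 12 = 22; level 2: 38 − 24 = 14. low-potential stays.
At least one type deviates; the separating profile fails.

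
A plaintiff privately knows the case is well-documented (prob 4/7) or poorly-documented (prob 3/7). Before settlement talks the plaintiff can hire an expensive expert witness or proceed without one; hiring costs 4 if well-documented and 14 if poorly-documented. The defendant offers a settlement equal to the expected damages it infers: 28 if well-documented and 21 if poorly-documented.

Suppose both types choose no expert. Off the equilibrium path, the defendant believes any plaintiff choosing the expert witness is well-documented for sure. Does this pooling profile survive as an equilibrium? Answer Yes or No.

Yes

On path, the defendant holds the prior and pays 4/7·28 + 3/7·21 = 25. Off path (the expert witness), believing well-documented, it pays 28.
well-documented: no expert nets 25; the expert witness nets 28 − 4 = 24. well-documented stays.
poorly-documented: no expert nets 25; the expert witness nets 28 − 14 = 14. poorly-documented stays.
No type deviates, so pooling is sustained.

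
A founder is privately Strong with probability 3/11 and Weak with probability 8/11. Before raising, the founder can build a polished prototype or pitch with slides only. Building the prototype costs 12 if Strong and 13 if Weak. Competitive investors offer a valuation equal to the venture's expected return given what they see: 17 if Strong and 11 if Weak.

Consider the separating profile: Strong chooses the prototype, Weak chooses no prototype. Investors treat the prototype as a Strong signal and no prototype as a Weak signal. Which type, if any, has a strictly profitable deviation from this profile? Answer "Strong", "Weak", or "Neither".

Strong

The prototype pays 17; no prototype pays 11.
Strong: assigned the prototype, nets 17 − 12 = 5; deviating to no prototype nets 11.
Weak: assigned no prototype, nets 11; deviating to the prototype nets 17 − 13 = 4.
The Strong type gains 6 by deviating.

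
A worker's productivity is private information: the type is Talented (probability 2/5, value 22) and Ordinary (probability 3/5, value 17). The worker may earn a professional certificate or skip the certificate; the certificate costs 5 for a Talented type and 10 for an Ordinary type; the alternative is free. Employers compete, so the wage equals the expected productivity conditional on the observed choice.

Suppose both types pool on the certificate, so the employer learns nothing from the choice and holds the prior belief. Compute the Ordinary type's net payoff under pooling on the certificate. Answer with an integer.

9

Pooled wage = 2/5·22 + 3/5·17 = 19.
Ordinary pays cost 10 for the certificate, so net payoff = 19 − 10 = 9.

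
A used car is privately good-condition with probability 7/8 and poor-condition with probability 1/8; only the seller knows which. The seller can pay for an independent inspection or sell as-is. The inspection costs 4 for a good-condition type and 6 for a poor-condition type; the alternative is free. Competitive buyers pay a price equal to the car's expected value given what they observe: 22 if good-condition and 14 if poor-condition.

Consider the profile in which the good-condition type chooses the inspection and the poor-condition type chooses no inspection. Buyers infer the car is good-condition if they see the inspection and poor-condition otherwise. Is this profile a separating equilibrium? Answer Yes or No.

No

Under these beliefs, the inspection earns price 22 and no inspection earns price 14.
good-condition: the inspection nets 22 − 4 = 18; no inspection nets 14. good-condition prefers the inspection.
poor-condition: the inspection nets 22 − 6 = 16; no inspection nets 14. poor-condition would deviate to the inspection.
poor-condition has a profitable deviation, so the profile is not an equilibrium.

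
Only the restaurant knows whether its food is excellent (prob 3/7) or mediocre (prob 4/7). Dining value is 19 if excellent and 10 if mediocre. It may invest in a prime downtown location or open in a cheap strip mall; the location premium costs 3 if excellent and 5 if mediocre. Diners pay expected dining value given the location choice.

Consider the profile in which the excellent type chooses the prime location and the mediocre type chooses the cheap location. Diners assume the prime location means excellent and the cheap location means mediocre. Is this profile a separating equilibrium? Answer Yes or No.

Under these beliefs, the prime location earns price premium 19 and the cheap location earns price premium 10.
excellent: the prime location nets 19 − 3 = 16; the cheap location nets 10. excellent prefers the prime location.
mediocre: the prime location nets 19 − 5 = 14; the cheap location nets 10. mediocre would deviate to the prime location.
mediocre has a profitable deviation, so the profile is not an equilibrium.

No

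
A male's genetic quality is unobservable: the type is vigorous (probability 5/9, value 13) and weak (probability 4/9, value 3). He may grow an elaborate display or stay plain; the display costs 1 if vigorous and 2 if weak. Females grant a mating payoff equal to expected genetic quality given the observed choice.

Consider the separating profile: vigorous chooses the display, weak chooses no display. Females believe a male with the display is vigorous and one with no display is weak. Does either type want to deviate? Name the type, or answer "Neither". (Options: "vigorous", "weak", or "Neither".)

The display pays 13; no display pays 3.
vigorous: assigned the display, nets 13 − 1 = 12; deviating to no display nets 3.
weak: assigned no display, nets 3; deviating to the display nets 13 − 2 = 11.
The weak type gains 8 by deviating.

weak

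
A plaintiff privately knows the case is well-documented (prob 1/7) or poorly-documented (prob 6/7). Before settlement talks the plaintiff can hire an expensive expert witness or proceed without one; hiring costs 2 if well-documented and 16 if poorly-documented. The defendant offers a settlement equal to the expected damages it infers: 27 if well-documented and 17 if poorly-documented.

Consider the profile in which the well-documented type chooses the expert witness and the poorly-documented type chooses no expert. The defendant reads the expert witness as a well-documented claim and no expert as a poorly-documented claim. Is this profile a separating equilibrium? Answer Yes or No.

Under these beliefs, the expert witness earns settlement 27 and no expert earns settlement 17.
well-documented: the expert witness nets 27 − 2 = 25; no expert nets 17. well-documented prefers the expert witness.
poorly-documented: the expert witness nets 27 − 16 = 11; no expert nets 17. poorly-documented prefers no expert.
Neither type deviates, so the separating profile is an equilibrium.

Yes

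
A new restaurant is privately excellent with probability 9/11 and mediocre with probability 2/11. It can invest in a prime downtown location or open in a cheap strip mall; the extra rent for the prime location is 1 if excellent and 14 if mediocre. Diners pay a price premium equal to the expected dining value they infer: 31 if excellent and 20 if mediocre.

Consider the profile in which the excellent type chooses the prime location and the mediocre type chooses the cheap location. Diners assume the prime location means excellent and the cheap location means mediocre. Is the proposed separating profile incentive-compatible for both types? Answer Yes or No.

Under these beliefs, the prime location earns price premium 31 and the cheap location earns price premium 20.
excellent: the prime location nets 31 − 1 = 30; the cheap location nets 20. excellent prefers the prime location.
mediocre: the prime location nets 31 − 14 = 17; the cheap location nets 20. mediocre prefers the cheap location.
Neither type deviates, so the separating profile is an equilibrium.

Yes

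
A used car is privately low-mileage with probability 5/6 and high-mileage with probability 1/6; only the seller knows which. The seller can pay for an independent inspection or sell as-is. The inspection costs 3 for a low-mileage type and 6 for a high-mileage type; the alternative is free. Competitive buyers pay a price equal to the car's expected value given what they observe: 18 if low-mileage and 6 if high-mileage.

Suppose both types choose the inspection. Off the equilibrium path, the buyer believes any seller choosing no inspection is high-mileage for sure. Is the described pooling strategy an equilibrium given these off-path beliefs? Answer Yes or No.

Yes

On path, the buyer holds the prior and pays 5/6·18 + 1/6·6 = 16. Off path (no inspection), believing high-mileage, it pays 6.
low-mileage: the inspection nets 16 − 3 = 13; no inspection nets 6. low-mileage stays.
high-mileage: the inspection nets 16 − 6 = 10; no inspection nets 6. high-mileage stays.
No type deviates, so pooling is sustained.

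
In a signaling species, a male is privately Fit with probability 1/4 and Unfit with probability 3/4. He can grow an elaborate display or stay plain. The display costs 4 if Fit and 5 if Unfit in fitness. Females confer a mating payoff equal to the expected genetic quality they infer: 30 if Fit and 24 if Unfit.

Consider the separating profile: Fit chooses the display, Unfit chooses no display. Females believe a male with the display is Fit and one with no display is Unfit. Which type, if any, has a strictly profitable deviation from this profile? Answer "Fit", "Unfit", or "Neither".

The display pays 30; no display pays 24.
Fit: assigned the display, nets 30 − 4 = 26; deviating to no display nets 24.
Unfit: assigned no display, nets 24; deviating to the display nets 30 − 5 = 25.
The Unfit type gains 1 by deviating.

Unfit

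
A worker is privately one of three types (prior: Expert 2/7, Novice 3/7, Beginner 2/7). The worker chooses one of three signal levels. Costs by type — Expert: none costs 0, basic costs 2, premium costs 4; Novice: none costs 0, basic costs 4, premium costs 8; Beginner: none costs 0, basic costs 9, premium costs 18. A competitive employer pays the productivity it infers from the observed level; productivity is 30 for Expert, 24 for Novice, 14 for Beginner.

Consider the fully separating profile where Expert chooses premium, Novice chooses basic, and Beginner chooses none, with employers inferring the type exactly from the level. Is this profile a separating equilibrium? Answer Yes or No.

Separating wages: premium → 30, basic → 24, none → 14.
Expert (assigned premium): none: 14 − 0 = 14; basic: 24 − 2 = 22; premium: 30 − 4 = 26. Expert stays.
Novice (assigned basic): none: 14 − 0 = 14; basic: 24 − 4 = 20; premium: 30 − 8 = 22. Novice prefers premium.
Beginner (assigned none): none: 14 − 0 = 14; basic: 24 − 9 = 15; premium: 30 − 18 = 12. Beginner prefers basic.
At least one type deviates; the separating profile fails.

No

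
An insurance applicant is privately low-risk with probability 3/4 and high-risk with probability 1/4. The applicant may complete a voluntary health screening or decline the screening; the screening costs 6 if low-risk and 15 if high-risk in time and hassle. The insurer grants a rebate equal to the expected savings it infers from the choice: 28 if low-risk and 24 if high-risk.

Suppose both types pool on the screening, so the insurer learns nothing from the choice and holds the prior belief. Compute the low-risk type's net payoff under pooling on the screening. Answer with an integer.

21

Pooled rebate = 3/4·28 + 1/4·24 = 27.
low-risk pays cost 6 for the screening, so net payoff = 27 − 6 = 21.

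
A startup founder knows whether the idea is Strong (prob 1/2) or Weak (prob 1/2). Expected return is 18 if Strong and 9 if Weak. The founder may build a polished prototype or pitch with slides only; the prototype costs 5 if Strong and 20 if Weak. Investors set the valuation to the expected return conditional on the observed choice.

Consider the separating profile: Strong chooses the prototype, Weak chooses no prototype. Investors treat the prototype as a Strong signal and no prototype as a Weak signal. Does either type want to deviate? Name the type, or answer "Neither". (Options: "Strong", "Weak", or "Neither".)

The prototype pays 18; no prototype pays 9.
Strong: assigned the prototype, nets 18 − 5 = 13; deviating to no prototype nets 9.
Weak: assigned no prototype, nets 9; deviating to the prototype nets 18 − 20 = -2.
Both types strictly prefer their assigned action; no profitable deviation.

Neither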